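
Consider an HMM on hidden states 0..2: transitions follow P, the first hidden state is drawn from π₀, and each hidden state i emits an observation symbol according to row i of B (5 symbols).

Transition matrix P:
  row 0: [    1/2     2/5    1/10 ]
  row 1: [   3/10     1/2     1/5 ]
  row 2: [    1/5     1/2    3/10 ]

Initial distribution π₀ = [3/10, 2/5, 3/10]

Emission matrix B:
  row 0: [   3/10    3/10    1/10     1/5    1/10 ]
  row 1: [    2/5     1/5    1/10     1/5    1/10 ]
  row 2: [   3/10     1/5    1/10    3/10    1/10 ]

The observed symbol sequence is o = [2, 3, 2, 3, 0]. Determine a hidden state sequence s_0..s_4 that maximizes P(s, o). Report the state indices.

t=0: δ = [3.000e-02, 4.000e-02, 3.000e-02]  (obs o_0=2)
t=1: δ = [3.000e-03, 4.000e-03, 2.700e-03]  ψ = [0, 1, 2]  (obs o_1=3)
t=2: δ = [1.500e-04, 2.000e-04, 8.100e-05]  ψ = [0, 1, 2]  (obs o_2=2)
t=3: δ = [1.500e-05, 2.000e-05, 1.200e-05]  ψ = [0, 1, 1]  (obs o_3=3)
t=4: δ = [2.250e-06, 4.000e-06, 1.200e-06]  ψ = [0, 1, 1]  (obs o_4=0)
backtrack: best end state = 1; path = [1, 1, 1, 1, 1]

path = [1, 1, 1, 1, 1]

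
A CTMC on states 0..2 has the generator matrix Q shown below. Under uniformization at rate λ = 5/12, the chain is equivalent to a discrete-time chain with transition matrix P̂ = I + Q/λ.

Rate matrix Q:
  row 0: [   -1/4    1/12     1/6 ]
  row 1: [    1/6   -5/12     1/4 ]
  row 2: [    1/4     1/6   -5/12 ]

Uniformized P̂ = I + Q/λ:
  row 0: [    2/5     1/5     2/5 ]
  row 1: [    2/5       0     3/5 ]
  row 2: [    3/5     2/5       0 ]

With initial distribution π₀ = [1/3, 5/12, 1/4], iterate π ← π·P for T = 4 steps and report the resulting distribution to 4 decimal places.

t=0: π = [0.3333, 0.4167, 0.2500]
t=1: π = [0.4500, 0.1667, 0.3833]
t=2: π = [0.4767, 0.2433, 0.2800]
t=3: π = [0.4560, 0.2073, 0.3367]
t=4: π = [0.4673, 0.2259, 0.3068]

π = [0.4673, 0.2259, 0.3068]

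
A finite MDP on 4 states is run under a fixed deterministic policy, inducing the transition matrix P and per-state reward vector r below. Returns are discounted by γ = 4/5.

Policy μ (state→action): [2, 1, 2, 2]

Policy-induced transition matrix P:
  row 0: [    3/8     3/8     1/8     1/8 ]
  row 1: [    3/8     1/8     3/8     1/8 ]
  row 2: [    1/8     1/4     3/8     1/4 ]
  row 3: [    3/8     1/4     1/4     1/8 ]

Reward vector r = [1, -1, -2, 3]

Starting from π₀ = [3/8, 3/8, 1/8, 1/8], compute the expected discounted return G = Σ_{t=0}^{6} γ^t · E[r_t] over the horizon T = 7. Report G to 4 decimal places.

t=0: π = [0.3750, 0.3750, 0.1250, 0.1250], E[r] = 0.1250, γ^t·E[r] = 0.125000, running G = 0.125000
t=1: π = [0.3438, 0.2500, 0.2656, 0.1406], E[r] = -0.0156, γ^t·E[r] = -0.012500, running G = 0.112500
t=2: π = [0.3086, 0.2617, 0.2715, 0.1582], E[r] = -0.0215, γ^t·E[r] = -0.013750, running G = 0.098750
t=3: π = [0.3071, 0.2559, 0.2781, 0.1589], E[r] = -0.0281, γ^t·E[r] = -0.014375, running G = 0.084375
t=4: π = [0.3055, 0.2564, 0.2784, 0.1598], E[r] = -0.0284, γ^t·E[r] = -0.011613, running G = 0.072763
t=5: π = [0.3054, 0.2561, 0.2787, 0.1598], E[r] = -0.0287, γ^t·E[r] = -0.009391, running G = 0.063371
t=6: π = [0.3053, 0.2562, 0.2787, 0.1598], E[r] = -0.0287, γ^t·E[r] = -0.007516, running G = 0.055855

G = 0.0559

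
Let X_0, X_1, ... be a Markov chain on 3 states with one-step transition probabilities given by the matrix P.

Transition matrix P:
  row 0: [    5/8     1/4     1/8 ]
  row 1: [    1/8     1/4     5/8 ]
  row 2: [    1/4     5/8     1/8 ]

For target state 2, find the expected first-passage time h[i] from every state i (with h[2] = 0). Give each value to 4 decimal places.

First-step conditioning: h[2] = 0; for i ≠ 2, h[i] = 1 + Σ_k P[i][k]·h[k].
  h[0] = 1 + 5/8·h[0] + 1/4·h[1]
  h[1] = 1 + 1/8·h[0] + 1/4·h[1]
Solving the 2×2 linear system over states ≠ 2 gives exactly h = [4, 2, 0] (h[2] = 0 is the target).

h = [4.0000, 2.0000, 0.0000]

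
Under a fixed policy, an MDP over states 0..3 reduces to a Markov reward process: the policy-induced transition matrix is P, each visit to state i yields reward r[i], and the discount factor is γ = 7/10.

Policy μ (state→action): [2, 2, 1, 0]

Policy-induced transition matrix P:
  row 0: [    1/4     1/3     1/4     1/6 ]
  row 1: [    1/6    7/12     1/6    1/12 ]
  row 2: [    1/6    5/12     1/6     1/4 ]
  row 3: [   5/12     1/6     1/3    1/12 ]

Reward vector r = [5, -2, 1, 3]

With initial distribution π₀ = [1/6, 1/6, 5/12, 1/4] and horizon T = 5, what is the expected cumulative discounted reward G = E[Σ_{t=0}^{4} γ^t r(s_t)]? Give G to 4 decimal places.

t=0: π = [0.1667, 0.1667, 0.4167, 0.2500], E[r] = 1.6667, γ^t·E[r] = 1.666667, running G = 1.666667
t=1: π = [0.2431, 0.3681, 0.2222, 0.1667], E[r] = 1.2014, γ^t·E[r] = 0.840972, running G = 2.507639
t=2: π = [0.2286, 0.4161, 0.2147, 0.1406], E[r] = 0.9473, γ^t·E[r] = 0.464196, running G = 2.971834
t=3: π = [0.2209, 0.4318, 0.2092, 0.1382], E[r] = 0.8644, γ^t·E[r] = 0.296486, running G = 3.268320
t=4: π = [0.2196, 0.4357, 0.2081, 0.1366], E[r] = 0.8446, γ^t·E[r] = 0.202786, running G = 3.471106

G = 3.4711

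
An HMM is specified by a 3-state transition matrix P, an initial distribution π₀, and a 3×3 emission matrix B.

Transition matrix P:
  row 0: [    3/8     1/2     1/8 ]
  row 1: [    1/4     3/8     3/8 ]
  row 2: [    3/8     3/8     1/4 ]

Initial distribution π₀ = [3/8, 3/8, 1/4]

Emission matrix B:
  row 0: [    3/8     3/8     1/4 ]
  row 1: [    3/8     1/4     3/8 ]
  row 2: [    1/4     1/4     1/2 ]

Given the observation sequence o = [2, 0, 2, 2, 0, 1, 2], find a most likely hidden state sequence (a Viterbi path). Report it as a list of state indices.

path = [2, 0, 1, 2, 0, 0, 1]

t=0: δ = [9.375e-02, 1.406e-01, 1.250e-01]  (obs o_0=2)
t=1: δ = [1.758e-02, 1.978e-02, 1.318e-02]  ψ = [2, 1, 1]  (obs o_1=0)
t=2: δ = [1.648e-03, 3.296e-03, 3.708e-03]  ψ = [0, 0, 1]  (obs o_2=2)
t=3: δ = [3.476e-04, 5.214e-04, 6.180e-04]  ψ = [2, 2, 1]  (obs o_3=2)
t=4: δ = [8.690e-05, 8.690e-05, 4.888e-05]  ψ = [2, 2, 1]  (obs o_4=0)
t=5: δ = [1.222e-05, 1.086e-05, 8.147e-06]  ψ = [0, 0, 1]  (obs o_5=1)
t=6: δ = [1.146e-06, 2.291e-06, 2.037e-06]  ψ = [0, 0, 1]  (obs o_6=2)
backtrack: best end state = 1; path = [2, 0, 1, 2, 0, 0, 1]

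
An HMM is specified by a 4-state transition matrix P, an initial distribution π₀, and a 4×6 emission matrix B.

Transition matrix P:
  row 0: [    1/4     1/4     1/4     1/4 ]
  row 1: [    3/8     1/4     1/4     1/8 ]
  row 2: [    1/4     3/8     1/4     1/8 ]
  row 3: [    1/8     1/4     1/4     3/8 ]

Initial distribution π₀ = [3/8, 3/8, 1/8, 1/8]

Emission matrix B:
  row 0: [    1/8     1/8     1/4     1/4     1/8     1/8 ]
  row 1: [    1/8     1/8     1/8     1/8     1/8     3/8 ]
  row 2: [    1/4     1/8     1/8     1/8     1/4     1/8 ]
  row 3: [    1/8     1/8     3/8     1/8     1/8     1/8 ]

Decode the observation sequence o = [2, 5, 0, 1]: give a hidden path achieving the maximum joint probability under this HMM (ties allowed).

path = [0, 1, 2, 1]

t=0: δ = [9.375e-02, 4.688e-02, 1.562e-02, 4.688e-02]  (obs o_0=2)
t=1: δ = [2.930e-03, 8.789e-03, 2.930e-03, 2.930e-03]  ψ = [0, 0, 0, 0]  (obs o_1=5)
t=2: δ = [4.120e-04, 2.747e-04, 5.493e-04, 1.373e-04]  ψ = [1, 1, 1, 1]  (obs o_2=0)
t=3: δ = [1.717e-05, 2.575e-05, 1.717e-05, 1.287e-05]  ψ = [2, 2, 2, 0]  (obs o_3=1)
backtrack: best end state = 1; path = [0, 1, 2, 1]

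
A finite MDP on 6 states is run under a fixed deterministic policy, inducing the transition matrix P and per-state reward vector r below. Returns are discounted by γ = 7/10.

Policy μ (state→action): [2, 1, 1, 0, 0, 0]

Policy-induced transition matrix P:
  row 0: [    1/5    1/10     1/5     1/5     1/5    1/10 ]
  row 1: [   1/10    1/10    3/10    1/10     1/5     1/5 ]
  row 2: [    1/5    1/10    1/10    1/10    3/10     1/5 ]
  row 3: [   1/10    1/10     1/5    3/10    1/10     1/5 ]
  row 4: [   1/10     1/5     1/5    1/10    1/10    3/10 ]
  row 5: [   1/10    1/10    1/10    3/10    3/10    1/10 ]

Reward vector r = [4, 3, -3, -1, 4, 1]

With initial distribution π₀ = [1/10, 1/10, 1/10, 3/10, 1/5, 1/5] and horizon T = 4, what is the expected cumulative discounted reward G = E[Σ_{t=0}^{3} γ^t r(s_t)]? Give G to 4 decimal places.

t=0: π = [0.1000, 0.1000, 0.1000, 0.3000, 0.2000, 0.2000], E[r] = 1.1000, γ^t·E[r] = 1.100000, running G = 1.100000
t=1: π = [0.1200, 0.1200, 0.1800, 0.2100, 0.1800, 0.1900], E[r] = 1.0000, γ^t·E[r] = 0.700000, running G = 1.800000
t=2: π = [0.1300, 0.1180, 0.1750, 0.1920, 0.1980, 0.1870], E[r] = 1.1360, γ^t·E[r] = 0.556640, running G = 2.356640
t=3: π = [0.1305, 0.1198, 0.1756, 0.1888, 0.1972, 0.1881], E[r] = 1.1427, γ^t·E[r] = 0.391946, running G = 2.748586

G = 2.7486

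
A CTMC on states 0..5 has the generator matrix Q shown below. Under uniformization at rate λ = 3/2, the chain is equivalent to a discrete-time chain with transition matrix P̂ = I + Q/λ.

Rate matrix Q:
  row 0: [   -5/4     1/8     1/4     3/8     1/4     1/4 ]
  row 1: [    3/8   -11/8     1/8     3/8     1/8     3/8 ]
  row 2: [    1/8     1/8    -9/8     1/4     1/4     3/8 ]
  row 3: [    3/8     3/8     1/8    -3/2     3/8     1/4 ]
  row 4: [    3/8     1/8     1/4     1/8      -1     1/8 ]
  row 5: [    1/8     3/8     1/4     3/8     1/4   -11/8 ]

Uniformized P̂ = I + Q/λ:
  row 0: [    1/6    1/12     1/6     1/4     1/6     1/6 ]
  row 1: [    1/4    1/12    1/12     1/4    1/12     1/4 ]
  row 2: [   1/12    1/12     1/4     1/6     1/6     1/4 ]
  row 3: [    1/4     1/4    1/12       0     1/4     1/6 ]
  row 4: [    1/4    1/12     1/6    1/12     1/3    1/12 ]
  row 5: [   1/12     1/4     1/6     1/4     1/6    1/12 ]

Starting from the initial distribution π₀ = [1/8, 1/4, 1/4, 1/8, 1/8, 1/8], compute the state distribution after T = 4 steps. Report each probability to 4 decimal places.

t=0: π = [0.1250, 0.2500, 0.2500, 0.1250, 0.1250, 0.1250]
t=1: π = [0.1771, 0.1250, 0.1563, 0.1771, 0.1771, 0.1875]
t=2: π = [0.1780, 0.1441, 0.1545, 0.1632, 0.2005, 0.1597]
t=3: π = [0.1828, 0.1372, 0.1539, 0.1629, 0.2017, 0.1615]
t=4: π = [0.1822, 0.1374, 0.1545, 0.1628, 0.2024, 0.1607]

π = [0.1822, 0.1374, 0.1545, 0.1628, 0.2024, 0.1607]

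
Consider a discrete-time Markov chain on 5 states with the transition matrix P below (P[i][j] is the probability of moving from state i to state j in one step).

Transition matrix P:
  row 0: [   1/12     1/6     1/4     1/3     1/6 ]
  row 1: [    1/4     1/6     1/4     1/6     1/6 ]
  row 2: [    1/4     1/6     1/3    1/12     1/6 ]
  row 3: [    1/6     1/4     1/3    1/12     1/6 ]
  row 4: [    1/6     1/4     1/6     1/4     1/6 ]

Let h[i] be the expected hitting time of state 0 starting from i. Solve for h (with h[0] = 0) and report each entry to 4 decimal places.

h = [0.0000, 4.4651, 4.4341, 4.8062, 4.8682]

First-step conditioning: h[0] = 0; for i ≠ 0, h[i] = 1 + Σ_k P[i][k]·h[k].
  h[1] = 1 + 1/6·h[1] + 1/4·h[2] + 1/6·h[3] + 1/6·h[4]
  h[2] = 1 + 1/6·h[1] + 1/3·h[2] + 1/12·h[3] + 1/6·h[4]
  h[3] = 1 + 1/4·h[1] + 1/3·h[2] + 1/12·h[3] + 1/6·h[4]
  h[4] = 1 + 1/4·h[1] + 1/6·h[2] + 1/4·h[3] + 1/6·h[4]
Solving the 4×4 linear system over states ≠ 0 gives exactly h = [0, 192/43, 572/129, 620/129, 628/129] (h[0] = 0 is the target).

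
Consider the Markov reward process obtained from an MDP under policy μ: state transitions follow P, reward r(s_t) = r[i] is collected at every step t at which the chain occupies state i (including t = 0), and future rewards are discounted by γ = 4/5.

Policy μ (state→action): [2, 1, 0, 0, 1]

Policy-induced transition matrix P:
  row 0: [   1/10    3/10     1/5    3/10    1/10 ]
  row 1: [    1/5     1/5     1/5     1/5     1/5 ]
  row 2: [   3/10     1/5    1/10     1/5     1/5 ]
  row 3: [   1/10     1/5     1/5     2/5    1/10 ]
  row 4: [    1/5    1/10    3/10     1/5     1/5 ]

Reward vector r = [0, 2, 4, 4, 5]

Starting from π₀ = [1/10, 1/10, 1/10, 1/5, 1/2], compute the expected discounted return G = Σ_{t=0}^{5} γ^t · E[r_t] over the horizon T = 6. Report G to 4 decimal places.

t=0: π = [0.1000, 0.1000, 0.1000, 0.2000, 0.5000], E[r] = 3.9000, γ^t·E[r] = 3.900000, running G = 3.900000
t=1: π = [0.1800, 0.1600, 0.2400, 0.2500, 0.1700], E[r] = 3.1300, γ^t·E[r] = 2.504000, running G = 6.404000
t=2: π = [0.1810, 0.2010, 0.1930, 0.2680, 0.1570], E[r] = 3.0310, γ^t·E[r] = 1.939840, running G = 8.343840
t=3: π = [0.1744, 0.2024, 0.1964, 0.2717, 0.1551], E[r] = 3.0527, γ^t·E[r] = 1.562982, running G = 9.906822
t=4: π = [0.1750, 0.2019, 0.1959, 0.2718, 0.1554], E[r] = 3.0514, γ^t·E[r] = 1.249858, running G = 11.156680
t=5: π = [0.1749, 0.2020, 0.1960, 0.2719, 0.1553], E[r] = 3.0518, γ^t·E[r] = 1.000003, running G = 12.156683

G = 12.1567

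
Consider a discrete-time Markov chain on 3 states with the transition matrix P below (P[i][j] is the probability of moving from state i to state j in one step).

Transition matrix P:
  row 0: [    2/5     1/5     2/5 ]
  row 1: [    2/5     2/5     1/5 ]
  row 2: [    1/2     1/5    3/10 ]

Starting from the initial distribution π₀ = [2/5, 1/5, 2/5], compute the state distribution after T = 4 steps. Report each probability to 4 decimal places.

t=0: π = [0.4000, 0.2000, 0.4000]
t=1: π = [0.4400, 0.2400, 0.3200]
t=2: π = [0.4320, 0.2480, 0.3200]
t=3: π = [0.4320, 0.2496, 0.3184]
t=4: π = [0.4318, 0.2499, 0.3182]

π = [0.4318, 0.2499, 0.3182]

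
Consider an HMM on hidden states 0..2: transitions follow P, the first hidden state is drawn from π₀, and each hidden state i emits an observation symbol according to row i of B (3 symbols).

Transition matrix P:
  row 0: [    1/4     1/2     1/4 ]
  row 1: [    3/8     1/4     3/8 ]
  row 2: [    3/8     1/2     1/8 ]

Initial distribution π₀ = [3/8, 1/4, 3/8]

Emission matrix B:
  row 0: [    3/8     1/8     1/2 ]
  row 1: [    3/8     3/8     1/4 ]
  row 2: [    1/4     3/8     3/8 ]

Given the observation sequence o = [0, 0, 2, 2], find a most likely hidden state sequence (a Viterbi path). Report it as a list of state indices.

path = [0, 1, 2, 0]

t=0: δ = [1.406e-01, 9.375e-02, 9.375e-02]  (obs o_0=0)
t=1: δ = [1.318e-02, 2.637e-02, 8.789e-03]  ψ = [0, 0, 0]  (obs o_1=0)
t=2: δ = [4.944e-03, 1.648e-03, 3.708e-03]  ψ = [1, 0, 1]  (obs o_2=2)
t=3: δ = [6.952e-04, 6.180e-04, 4.635e-04]  ψ = [2, 0, 0]  (obs o_3=2)
backtrack: best end state = 0; path = [0, 1, 2, 0]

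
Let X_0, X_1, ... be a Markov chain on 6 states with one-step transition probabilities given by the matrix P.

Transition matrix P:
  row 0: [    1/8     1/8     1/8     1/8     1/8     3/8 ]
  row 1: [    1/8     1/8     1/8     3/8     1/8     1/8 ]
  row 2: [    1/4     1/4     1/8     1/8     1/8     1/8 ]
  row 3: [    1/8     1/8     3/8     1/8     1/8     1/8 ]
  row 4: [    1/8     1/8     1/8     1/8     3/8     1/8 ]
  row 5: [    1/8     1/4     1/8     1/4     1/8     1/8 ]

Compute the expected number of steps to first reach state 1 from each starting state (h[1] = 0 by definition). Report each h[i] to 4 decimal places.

First-step conditioning: h[1] = 0; for i ≠ 1, h[i] = 1 + Σ_k P[i][k]·h[k].
  h[0] = 1 + 1/8·h[0] + 1/8·h[2] + 1/8·h[3] + 1/8·h[4] + 3/8·h[5]
  h[2] = 1 + 1/4·h[0] + 1/8·h[2] + 1/8·h[3] + 1/8·h[4] + 1/8·h[5]
  h[3] = 1 + 1/8·h[0] + 3/8·h[2] + 1/8·h[3] + 1/8·h[4] + 1/8·h[5]
  h[4] = 1 + 1/8·h[0] + 1/8·h[2] + 1/8·h[3] + 3/8·h[4] + 1/8·h[5]
  h[5] = 1 + 1/8·h[0] + 1/8·h[2] + 1/4·h[3] + 1/8·h[4] + 1/8·h[5]
Solving the 5×5 linear system over states ≠ 1 gives exactly h = [240/41, 0, 216/41, 240/41, 248/41, 216/41] (h[1] = 0 is the target).

h = [5.8537, 0.0000, 5.2683, 5.8537, 6.0488, 5.2683]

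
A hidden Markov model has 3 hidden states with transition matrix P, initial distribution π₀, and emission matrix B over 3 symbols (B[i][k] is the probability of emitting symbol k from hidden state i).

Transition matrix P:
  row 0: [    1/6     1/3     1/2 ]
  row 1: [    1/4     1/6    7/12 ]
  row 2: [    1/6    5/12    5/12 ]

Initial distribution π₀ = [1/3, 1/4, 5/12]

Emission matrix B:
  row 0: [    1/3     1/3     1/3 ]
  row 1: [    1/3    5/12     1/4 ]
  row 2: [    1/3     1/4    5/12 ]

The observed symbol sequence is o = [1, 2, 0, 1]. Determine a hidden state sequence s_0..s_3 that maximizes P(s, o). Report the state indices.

path = [1, 2, 2, 1]

t=0: δ = [1.111e-01, 1.042e-01, 1.042e-01]  (obs o_0=1)
t=1: δ = [8.681e-03, 1.085e-02, 2.532e-02]  ψ = [1, 2, 1]  (obs o_1=2)
t=2: δ = [1.407e-03, 3.516e-03, 3.516e-03]  ψ = [2, 2, 2]  (obs o_2=0)
t=3: δ = [2.930e-04, 6.105e-04, 5.128e-04]  ψ = [1, 2, 1]  (obs o_3=1)
backtrack: best end state = 1; path = [1, 2, 2, 1]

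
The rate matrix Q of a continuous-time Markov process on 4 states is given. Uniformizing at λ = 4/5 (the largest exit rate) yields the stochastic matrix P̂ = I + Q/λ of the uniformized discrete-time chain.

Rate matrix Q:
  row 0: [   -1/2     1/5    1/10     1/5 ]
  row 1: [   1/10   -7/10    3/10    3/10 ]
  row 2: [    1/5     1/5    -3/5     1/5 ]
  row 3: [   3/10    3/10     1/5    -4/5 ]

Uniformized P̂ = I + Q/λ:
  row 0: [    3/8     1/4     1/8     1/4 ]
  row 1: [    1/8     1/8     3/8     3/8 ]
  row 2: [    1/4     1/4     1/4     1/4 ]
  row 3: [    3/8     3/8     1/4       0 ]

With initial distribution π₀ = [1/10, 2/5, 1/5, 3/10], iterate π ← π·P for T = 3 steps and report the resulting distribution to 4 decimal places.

π = [0.2818, 0.2469, 0.2461, 0.2252]

t=0: π = [0.1000, 0.4000, 0.2000, 0.3000]
t=1: π = [0.2500, 0.2375, 0.2875, 0.2250]
t=2: π = [0.2797, 0.2484, 0.2484, 0.2234]
t=3: π = [0.2818, 0.2469, 0.2461, 0.2252]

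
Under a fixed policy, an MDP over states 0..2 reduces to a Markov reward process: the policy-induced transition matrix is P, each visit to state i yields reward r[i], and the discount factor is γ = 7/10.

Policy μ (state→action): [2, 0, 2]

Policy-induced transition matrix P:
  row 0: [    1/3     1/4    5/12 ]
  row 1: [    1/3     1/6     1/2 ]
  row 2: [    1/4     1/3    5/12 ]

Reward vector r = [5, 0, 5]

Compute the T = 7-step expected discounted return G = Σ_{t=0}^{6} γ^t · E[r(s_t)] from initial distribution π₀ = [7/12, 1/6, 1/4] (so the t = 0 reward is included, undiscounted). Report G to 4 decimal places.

t=0: π = [0.5833, 0.1667, 0.2500], E[r] = 4.1667, γ^t·E[r] = 4.166667, running G = 4.166667
t=1: π = [0.3125, 0.2569, 0.4306], E[r] = 3.7153, γ^t·E[r] = 2.600694, running G = 6.767361
t=2: π = [0.2975, 0.2645, 0.4381], E[r] = 3.6777, γ^t·E[r] = 1.802054, running G = 8.569416
t=3: π = [0.2968, 0.2645, 0.4387], E[r] = 3.6777, γ^t·E[r] = 1.261438, running G = 9.830854
t=4: π = [0.2968, 0.2645, 0.4387], E[r] = 3.6774, γ^t·E[r] = 0.882944, running G = 10.713798
t=5: π = [0.2968, 0.2645, 0.4387], E[r] = 3.6774, γ^t·E[r] = 0.618064, running G = 11.331862
t=6: π = [0.2968, 0.2645, 0.4387], E[r] = 3.6774, γ^t·E[r] = 0.432645, running G = 11.764507

G = 11.7645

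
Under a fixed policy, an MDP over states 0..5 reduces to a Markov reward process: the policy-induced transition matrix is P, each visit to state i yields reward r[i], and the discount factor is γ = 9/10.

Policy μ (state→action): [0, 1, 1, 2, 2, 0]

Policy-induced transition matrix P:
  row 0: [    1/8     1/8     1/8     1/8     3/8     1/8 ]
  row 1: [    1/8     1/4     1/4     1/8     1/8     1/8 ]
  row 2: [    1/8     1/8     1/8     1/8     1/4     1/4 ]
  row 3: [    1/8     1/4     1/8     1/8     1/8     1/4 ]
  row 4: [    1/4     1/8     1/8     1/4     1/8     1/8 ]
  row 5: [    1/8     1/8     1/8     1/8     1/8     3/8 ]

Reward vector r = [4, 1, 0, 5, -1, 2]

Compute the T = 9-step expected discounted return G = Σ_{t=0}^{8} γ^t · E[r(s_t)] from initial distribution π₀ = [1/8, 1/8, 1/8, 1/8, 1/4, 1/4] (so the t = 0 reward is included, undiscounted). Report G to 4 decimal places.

G = 10.5034

t=0: π = [0.1250, 0.1250, 0.1250, 0.1250, 0.2500, 0.2500], E[r] = 1.5000, γ^t·E[r] = 1.500000, running G = 1.500000
t=1: π = [0.1563, 0.1563, 0.1406, 0.1563, 0.1719, 0.2188], E[r] = 1.8281, γ^t·E[r] = 1.645313, running G = 3.145313
t=2: π = [0.1465, 0.1641, 0.1445, 0.1465, 0.1816, 0.2168], E[r] = 1.7344, γ^t·E[r] = 1.404844, running G = 4.550156
t=3: π = [0.1477, 0.1638, 0.1455, 0.1477, 0.1797, 0.2156], E[r] = 1.7446, γ^t·E[r] = 1.271834, running G = 5.821991
t=4: π = [0.1475, 0.1639, 0.1455, 0.1475, 0.1801, 0.2155], E[r] = 1.7421, γ^t·E[r] = 1.142969, running G = 6.964960
t=5: π = [0.1475, 0.1639, 0.1455, 0.1475, 0.1800, 0.2155], E[r] = 1.7425, γ^t·E[r] = 1.028936, running G = 7.993896
t=6: π = [0.1475, 0.1639, 0.1455, 0.1475, 0.1801, 0.2155], E[r] = 1.7424, γ^t·E[r] = 0.925996, running G = 8.919891
t=7: π = [0.1475, 0.1639, 0.1455, 0.1475, 0.1801, 0.2155], E[r] = 1.7424, γ^t·E[r] = 0.833404, running G = 9.753295
t=8: π = [0.1475, 0.1639, 0.1455, 0.1475, 0.1801, 0.2155], E[r] = 1.7424, γ^t·E[r] = 0.750062, running G = 10.503357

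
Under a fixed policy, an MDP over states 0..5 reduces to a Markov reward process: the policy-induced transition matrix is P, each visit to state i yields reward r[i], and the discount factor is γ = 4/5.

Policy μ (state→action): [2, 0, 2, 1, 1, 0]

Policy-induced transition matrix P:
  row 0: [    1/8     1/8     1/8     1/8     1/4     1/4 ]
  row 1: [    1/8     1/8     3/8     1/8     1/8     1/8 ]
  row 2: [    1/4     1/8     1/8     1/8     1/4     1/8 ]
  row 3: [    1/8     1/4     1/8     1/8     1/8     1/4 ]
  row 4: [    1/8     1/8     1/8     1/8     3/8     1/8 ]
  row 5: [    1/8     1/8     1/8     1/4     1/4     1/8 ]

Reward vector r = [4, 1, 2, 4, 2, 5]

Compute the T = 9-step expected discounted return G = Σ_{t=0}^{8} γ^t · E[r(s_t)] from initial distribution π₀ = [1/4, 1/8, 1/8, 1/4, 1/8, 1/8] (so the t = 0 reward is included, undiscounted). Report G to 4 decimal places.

G = 13.0148

t=0: π = [0.2500, 0.1250, 0.1250, 0.2500, 0.1250, 0.1250], E[r] = 3.2500, γ^t·E[r] = 3.250000, running G = 3.250000
t=1: π = [0.1406, 0.1563, 0.1563, 0.1406, 0.2188, 0.1875], E[r] = 2.9688, γ^t·E[r] = 2.375000, running G = 5.625000
t=2: π = [0.1445, 0.1426, 0.1641, 0.1484, 0.2402, 0.1602], E[r] = 2.9238, γ^t·E[r] = 1.871250, running G = 7.496250
t=3: π = [0.1455, 0.1436, 0.1606, 0.1450, 0.2437, 0.1616], E[r] = 2.9224, γ^t·E[r] = 1.496250, running G = 8.992500
t=4: π = [0.1451, 0.1431, 0.1609, 0.1452, 0.2444, 0.1613], E[r] = 2.9214, γ^t·E[r] = 1.196600, running G = 10.189100
t=5: π = [0.1451, 0.1432, 0.1608, 0.1452, 0.2445, 0.1613], E[r] = 2.9213, γ^t·E[r] = 0.957238, running G = 11.146338
t=6: π = [0.1451, 0.1431, 0.1608, 0.1452, 0.2445, 0.1613], E[r] = 2.9212, γ^t·E[r] = 0.765782, running G = 11.912119
t=7: π = [0.1451, 0.1431, 0.1608, 0.1452, 0.2445, 0.1613], E[r] = 2.9212, γ^t·E[r] = 0.612624, running G = 12.524743
t=8: π = [0.1451, 0.1431, 0.1608, 0.1452, 0.2445, 0.1613], E[r] = 2.9212, γ^t·E[r] = 0.490099, running G = 13.014842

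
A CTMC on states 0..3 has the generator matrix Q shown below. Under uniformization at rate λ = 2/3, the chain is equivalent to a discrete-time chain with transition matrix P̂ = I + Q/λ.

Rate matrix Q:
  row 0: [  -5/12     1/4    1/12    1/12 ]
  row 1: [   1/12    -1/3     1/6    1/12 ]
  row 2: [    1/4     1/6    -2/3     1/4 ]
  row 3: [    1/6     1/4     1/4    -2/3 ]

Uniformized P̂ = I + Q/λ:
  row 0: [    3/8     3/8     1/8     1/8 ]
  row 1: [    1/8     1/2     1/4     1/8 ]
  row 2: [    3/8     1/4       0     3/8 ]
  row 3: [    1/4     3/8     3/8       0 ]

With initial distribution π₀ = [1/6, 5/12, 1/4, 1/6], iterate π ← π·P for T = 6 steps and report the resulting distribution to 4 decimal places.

π = [0.2555, 0.4015, 0.1898, 0.1532]

t=0: π = [0.1667, 0.4167, 0.2500, 0.1667]
t=1: π = [0.2500, 0.3958, 0.1875, 0.1667]
t=2: π = [0.2552, 0.4010, 0.1927, 0.1510]
t=3: π = [0.2559, 0.4010, 0.1888, 0.1543]
t=4: π = [0.2555, 0.4015, 0.1901, 0.1529]
t=5: π = [0.2555, 0.4014, 0.1897, 0.1534]
t=6: π = [0.2555, 0.4015, 0.1898, 0.1532]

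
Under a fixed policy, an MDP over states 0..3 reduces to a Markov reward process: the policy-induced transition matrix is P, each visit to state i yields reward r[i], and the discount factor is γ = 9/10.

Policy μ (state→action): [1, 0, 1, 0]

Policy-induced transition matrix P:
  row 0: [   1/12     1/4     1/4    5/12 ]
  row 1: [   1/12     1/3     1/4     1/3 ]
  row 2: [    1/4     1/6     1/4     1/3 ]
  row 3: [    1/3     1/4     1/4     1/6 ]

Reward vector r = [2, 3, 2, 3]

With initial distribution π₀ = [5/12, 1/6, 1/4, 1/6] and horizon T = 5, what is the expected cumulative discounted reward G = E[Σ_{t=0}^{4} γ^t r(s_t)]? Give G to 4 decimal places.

t=0: π = [0.4167, 0.1667, 0.2500, 0.1667], E[r] = 2.3333, γ^t·E[r] = 2.333333, running G = 2.333333
t=1: π = [0.1667, 0.2431, 0.2500, 0.3403], E[r] = 2.5833, γ^t·E[r] = 2.325000, running G = 4.658333
t=2: π = [0.2101, 0.2494, 0.2500, 0.2905], E[r] = 2.5399, γ^t·E[r] = 2.057344, running G = 6.715677
t=3: π = [0.1976, 0.2500, 0.2500, 0.3024], E[r] = 2.5524, γ^t·E[r] = 1.860680, running G = 8.576357
t=4: π = [0.2006, 0.2500, 0.2500, 0.2994], E[r] = 2.5494, γ^t·E[r] = 1.672658, running G = 10.249015

G = 10.2490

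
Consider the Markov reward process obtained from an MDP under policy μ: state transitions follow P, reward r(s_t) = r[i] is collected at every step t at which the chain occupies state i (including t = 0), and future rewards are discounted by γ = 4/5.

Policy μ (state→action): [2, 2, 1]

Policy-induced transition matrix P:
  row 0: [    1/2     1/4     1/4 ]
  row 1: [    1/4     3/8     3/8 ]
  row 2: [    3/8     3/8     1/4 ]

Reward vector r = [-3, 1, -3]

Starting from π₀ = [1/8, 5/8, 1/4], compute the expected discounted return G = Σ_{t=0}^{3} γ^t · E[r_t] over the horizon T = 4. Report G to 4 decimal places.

G = -3.6725

t=0: π = [0.1250, 0.6250, 0.2500], E[r] = -0.5000, γ^t·E[r] = -0.500000, running G = -0.500000
t=1: π = [0.3125, 0.3594, 0.3281], E[r] = -1.5625, γ^t·E[r] = -1.250000, running G = -1.750000
t=2: π = [0.3691, 0.3359, 0.2949], E[r] = -1.6563, γ^t·E[r] = -1.060000, running G = -2.810000
t=3: π = [0.3792, 0.3289, 0.2920], E[r] = -1.6846, γ^t·E[r] = -0.862500, running G = -3.672500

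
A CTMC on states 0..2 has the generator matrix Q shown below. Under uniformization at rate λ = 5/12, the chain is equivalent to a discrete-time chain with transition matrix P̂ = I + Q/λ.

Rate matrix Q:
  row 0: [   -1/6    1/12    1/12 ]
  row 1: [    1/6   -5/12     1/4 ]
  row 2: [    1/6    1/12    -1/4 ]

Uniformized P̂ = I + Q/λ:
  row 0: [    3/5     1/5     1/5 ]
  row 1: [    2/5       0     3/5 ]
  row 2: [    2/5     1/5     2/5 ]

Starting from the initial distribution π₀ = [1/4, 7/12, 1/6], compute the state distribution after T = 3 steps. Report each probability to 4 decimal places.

t=0: π = [0.2500, 0.5833, 0.1667]
t=1: π = [0.4500, 0.0833, 0.4667]
t=2: π = [0.4900, 0.1833, 0.3267]
t=3: π = [0.4980, 0.1633, 0.3387]

π = [0.4980, 0.1633, 0.3387]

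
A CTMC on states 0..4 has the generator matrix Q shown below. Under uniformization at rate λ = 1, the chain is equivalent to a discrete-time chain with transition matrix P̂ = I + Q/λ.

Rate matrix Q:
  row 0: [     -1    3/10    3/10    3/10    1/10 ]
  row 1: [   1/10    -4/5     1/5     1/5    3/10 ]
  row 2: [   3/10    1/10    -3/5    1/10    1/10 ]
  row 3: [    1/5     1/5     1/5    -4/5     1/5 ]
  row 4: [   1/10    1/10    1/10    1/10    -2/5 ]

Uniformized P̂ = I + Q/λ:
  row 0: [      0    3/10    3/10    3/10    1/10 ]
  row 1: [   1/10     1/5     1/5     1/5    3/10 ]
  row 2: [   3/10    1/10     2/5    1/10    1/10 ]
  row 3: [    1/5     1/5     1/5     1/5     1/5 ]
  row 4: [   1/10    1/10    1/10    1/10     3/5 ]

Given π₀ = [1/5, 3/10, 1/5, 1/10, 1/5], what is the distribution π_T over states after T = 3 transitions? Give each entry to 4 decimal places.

t=0: π = [0.2000, 0.3000, 0.2000, 0.1000, 0.2000]
t=1: π = [0.1300, 0.1800, 0.2400, 0.1800, 0.2700]
t=2: π = [0.1530, 0.1620, 0.2340, 0.1620, 0.2890]
t=3: π = [0.1477, 0.1630, 0.2332, 0.1630, 0.2931]

π = [0.1477, 0.1630, 0.2332, 0.1630, 0.2931]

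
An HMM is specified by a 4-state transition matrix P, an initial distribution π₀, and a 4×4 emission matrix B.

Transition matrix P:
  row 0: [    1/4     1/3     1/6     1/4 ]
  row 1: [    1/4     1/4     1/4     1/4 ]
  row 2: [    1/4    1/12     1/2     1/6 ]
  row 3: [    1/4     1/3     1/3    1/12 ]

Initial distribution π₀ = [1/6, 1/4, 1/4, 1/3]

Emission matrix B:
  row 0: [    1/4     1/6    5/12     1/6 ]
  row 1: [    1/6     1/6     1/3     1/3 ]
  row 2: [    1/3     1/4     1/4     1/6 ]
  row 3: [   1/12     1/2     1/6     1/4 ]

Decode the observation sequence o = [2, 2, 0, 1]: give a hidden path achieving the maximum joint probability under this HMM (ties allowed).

t=0: δ = [6.944e-02, 8.333e-02, 6.250e-02, 5.556e-02]  (obs o_0=2)
t=1: δ = [8.681e-03, 7.716e-03, 7.812e-03, 3.472e-03]  ψ = [1, 0, 2, 1]  (obs o_1=2)
t=2: δ = [5.425e-04, 4.823e-04, 1.302e-03, 1.808e-04]  ψ = [0, 0, 2, 0]  (obs o_2=0)
t=3: δ = [5.425e-05, 3.014e-05, 1.628e-04, 1.085e-04]  ψ = [2, 0, 2, 2]  (obs o_3=1)
backtrack: best end state = 2; path = [2, 2, 2, 2]

path = [2, 2, 2, 2]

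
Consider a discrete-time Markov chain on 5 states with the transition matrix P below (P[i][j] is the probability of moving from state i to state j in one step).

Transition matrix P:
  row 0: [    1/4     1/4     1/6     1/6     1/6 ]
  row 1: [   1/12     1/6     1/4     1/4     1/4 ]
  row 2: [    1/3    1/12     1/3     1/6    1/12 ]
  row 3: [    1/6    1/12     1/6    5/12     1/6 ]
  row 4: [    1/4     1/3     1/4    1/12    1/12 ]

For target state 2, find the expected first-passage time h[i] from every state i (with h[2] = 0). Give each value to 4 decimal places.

h = [5.0443, 4.6305, 0.0000, 5.1363, 4.6174]

First-step conditioning: h[2] = 0; for i ≠ 2, h[i] = 1 + Σ_k P[i][k]·h[k].
  h[0] = 1 + 1/4·h[0] + 1/4·h[1] + 1/6·h[3] + 1/6·h[4]
  h[1] = 1 + 1/12·h[0] + 1/6·h[1] + 1/4·h[3] + 1/4·h[4]
  h[3] = 1 + 1/6·h[0] + 1/12·h[1] + 5/12·h[3] + 1/6·h[4]
  h[4] = 1 + 1/4·h[0] + 1/3·h[1] + 1/12·h[3] + 1/12·h[4]
Solving the 4×4 linear system over states ≠ 2 gives exactly h = [1024/203, 940/203, 0, 3128/609, 2812/609] (h[2] = 0 is the target).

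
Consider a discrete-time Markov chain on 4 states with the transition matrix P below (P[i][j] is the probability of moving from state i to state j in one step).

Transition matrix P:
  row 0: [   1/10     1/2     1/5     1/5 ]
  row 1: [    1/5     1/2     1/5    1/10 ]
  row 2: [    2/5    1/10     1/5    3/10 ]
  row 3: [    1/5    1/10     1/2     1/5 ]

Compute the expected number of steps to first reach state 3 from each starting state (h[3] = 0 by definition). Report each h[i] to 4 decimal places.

First-step conditioning: h[3] = 0; for i ≠ 3, h[i] = 1 + Σ_k P[i][k]·h[k].
  h[0] = 1 + 1/10·h[0] + 1/2·h[1] + 1/5·h[2]
  h[1] = 1 + 1/5·h[0] + 1/2·h[1] + 1/5·h[2]
  h[2] = 1 + 2/5·h[0] + 1/10·h[1] + 1/5·h[2]
Solving the 3×3 linear system over states ≠ 3 gives exactly h = [500/89, 550/89, 430/89, 0] (h[3] = 0 is the target).

h = [5.6180, 6.1798, 4.8315, 0.0000]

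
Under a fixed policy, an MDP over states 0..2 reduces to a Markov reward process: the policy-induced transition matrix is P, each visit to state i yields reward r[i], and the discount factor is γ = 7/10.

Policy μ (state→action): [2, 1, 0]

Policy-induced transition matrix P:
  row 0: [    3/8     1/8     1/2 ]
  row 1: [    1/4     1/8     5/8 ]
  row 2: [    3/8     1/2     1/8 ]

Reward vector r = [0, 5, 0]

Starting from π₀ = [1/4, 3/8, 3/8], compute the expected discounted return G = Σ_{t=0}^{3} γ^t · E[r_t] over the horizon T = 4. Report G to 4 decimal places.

t=0: π = [0.2500, 0.3750, 0.3750], E[r] = 1.8750, γ^t·E[r] = 1.875000, running G = 1.875000
t=1: π = [0.3281, 0.2656, 0.4063], E[r] = 1.3281, γ^t·E[r] = 0.929688, running G = 2.804688
t=2: π = [0.3418, 0.2773, 0.3809], E[r] = 1.3867, γ^t·E[r] = 0.679492, running G = 3.484180
t=3: π = [0.3403, 0.2678, 0.3918], E[r] = 1.3391, γ^t·E[r] = 0.459315, running G = 3.943495

G = 3.9435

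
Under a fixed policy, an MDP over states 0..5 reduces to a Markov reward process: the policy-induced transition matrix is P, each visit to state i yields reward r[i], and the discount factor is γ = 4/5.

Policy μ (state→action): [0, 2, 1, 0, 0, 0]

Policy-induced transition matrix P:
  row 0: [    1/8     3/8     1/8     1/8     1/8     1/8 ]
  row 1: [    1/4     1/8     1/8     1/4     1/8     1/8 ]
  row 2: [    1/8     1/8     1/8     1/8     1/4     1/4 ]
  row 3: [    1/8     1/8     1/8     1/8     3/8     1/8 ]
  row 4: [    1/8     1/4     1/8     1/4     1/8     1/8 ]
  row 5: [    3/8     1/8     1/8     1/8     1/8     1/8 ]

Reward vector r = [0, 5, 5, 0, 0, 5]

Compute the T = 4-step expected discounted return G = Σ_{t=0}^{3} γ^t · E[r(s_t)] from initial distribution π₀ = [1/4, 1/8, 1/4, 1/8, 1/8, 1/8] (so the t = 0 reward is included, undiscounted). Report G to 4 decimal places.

t=0: π = [0.2500, 0.1250, 0.2500, 0.1250, 0.1250, 0.1250], E[r] = 2.5000, γ^t·E[r] = 2.500000, running G = 2.500000
t=1: π = [0.1719, 0.2031, 0.1250, 0.1563, 0.1875, 0.1563], E[r] = 2.4219, γ^t·E[r] = 1.937500, running G = 4.437500
t=2: π = [0.1895, 0.1914, 0.1250, 0.1738, 0.1797, 0.1406], E[r] = 2.2852, γ^t·E[r] = 1.462500, running G = 5.900000
t=3: π = [0.1841, 0.1948, 0.1250, 0.1714, 0.1841, 0.1406], E[r] = 2.3022, γ^t·E[r] = 1.178750, running G = 7.078750

G = 7.0788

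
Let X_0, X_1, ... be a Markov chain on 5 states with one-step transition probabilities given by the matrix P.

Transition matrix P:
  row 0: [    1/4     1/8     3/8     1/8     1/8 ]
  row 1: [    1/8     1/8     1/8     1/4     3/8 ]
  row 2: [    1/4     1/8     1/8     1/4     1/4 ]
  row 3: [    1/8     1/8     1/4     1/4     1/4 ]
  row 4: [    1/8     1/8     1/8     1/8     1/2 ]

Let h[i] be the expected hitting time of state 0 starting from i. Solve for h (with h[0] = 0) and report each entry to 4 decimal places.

h = [0.0000, 6.9545, 6.0832, 6.8436, 6.9703]

First-step conditioning: h[0] = 0; for i ≠ 0, h[i] = 1 + Σ_k P[i][k]·h[k].
  h[1] = 1 + 1/8·h[1] + 1/8·h[2] + 1/4·h[3] + 3/8·h[4]
  h[2] = 1 + 1/8·h[1] + 1/8·h[2] + 1/4·h[3] + 1/4·h[4]
  h[3] = 1 + 1/8·h[1] + 1/4·h[2] + 1/4·h[3] + 1/4·h[4]
  h[4] = 1 + 1/8·h[1] + 1/8·h[2] + 1/8·h[3] + 1/2·h[4]
Solving the 4×4 linear system over states ≠ 0 gives exactly h = [0, 3512/505, 3072/505, 3456/505, 704/101] (h[0] = 0 is the target).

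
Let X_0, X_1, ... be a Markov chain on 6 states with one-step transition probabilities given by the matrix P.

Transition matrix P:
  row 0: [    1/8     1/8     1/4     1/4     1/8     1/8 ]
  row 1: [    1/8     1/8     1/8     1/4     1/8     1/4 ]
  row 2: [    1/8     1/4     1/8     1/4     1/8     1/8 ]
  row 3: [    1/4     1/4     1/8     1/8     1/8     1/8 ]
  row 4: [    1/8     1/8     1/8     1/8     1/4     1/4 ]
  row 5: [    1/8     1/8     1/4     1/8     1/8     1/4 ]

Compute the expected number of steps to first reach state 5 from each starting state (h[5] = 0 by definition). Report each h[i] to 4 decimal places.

h = [6.0874, 5.3369, 6.0040, 6.0132, 5.2402, 0.0000]

First-step conditioning: h[5] = 0; for i ≠ 5, h[i] = 1 + Σ_k P[i][k]·h[k].
  h[0] = 1 + 1/8·h[0] + 1/8·h[1] + 1/4·h[2] + 1/4·h[3] + 1/8·h[4]
  h[1] = 1 + 1/8·h[0] + 1/8·h[1] + 1/8·h[2] + 1/4·h[3] + 1/8·h[4]
  h[2] = 1 + 1/8·h[0] + 1/4·h[1] + 1/8·h[2] + 1/4·h[3] + 1/8·h[4]
  h[3] = 1 + 1/4·h[0] + 1/4·h[1] + 1/8·h[2] + 1/8·h[3] + 1/8·h[4]
  h[4] = 1 + 1/8·h[0] + 1/8·h[1] + 1/8·h[2] + 1/8·h[3] + 1/4·h[4]
Solving the 5×5 linear system over states ≠ 5 gives exactly h = [9198/1511, 8064/1511, 9072/1511, 9086/1511, 7918/1511, 0] (h[5] = 0 is the target).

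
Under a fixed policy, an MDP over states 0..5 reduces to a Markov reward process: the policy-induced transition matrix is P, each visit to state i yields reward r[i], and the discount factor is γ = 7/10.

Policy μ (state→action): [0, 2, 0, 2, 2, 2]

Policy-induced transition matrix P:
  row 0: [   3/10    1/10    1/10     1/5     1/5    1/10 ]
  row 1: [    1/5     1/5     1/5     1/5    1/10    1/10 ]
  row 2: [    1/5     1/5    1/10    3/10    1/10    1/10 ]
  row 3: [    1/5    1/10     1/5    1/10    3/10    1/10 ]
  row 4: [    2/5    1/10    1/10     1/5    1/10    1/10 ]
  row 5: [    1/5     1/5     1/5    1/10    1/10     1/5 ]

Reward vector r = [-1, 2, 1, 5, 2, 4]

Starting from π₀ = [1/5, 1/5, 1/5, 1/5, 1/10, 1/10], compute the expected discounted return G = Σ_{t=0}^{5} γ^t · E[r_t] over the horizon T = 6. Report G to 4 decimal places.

G = 5.6534

t=0: π = [0.2000, 0.2000, 0.2000, 0.2000, 0.1000, 0.1000], E[r] = 2.0000, γ^t·E[r] = 2.000000, running G = 2.000000
t=1: π = [0.2400, 0.1500, 0.1500, 0.1900, 0.1600, 0.1100], E[r] = 1.9200, γ^t·E[r] = 1.344000, running G = 3.344000
t=2: π = [0.2560, 0.1410, 0.1450, 0.1850, 0.1620, 0.1110], E[r] = 1.8640, γ^t·E[r] = 0.913360, running G = 4.257360
t=3: π = [0.2580, 0.1397, 0.1437, 0.1849, 0.1626, 0.1111], E[r] = 1.8592, γ^t·E[r] = 0.637706, running G = 4.895066
t=4: π = [0.2583, 0.1395, 0.1436, 0.1848, 0.1628, 0.1111], E[r] = 1.8580, γ^t·E[r] = 0.446106, running G = 5.341171
t=5: π = [0.2584, 0.1394, 0.1435, 0.1848, 0.1628, 0.1111], E[r] = 1.8578, γ^t·E[r] = 0.312246, running G = 5.653417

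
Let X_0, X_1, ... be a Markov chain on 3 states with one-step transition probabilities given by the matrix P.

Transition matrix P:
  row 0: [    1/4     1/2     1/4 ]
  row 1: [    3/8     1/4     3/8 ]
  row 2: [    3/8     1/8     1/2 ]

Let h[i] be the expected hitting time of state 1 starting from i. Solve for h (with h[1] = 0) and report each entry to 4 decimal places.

h = [2.6667, 0.0000, 4.0000]

First-step conditioning: h[1] = 0; for i ≠ 1, h[i] = 1 + Σ_k P[i][k]·h[k].
  h[0] = 1 + 1/4·h[0] + 1/4·h[2]
  h[2] = 1 + 3/8·h[0] + 1/2·h[2]
Solving the 2×2 linear system over states ≠ 1 gives exactly h = [8/3, 0, 4] (h[1] = 0 is the target).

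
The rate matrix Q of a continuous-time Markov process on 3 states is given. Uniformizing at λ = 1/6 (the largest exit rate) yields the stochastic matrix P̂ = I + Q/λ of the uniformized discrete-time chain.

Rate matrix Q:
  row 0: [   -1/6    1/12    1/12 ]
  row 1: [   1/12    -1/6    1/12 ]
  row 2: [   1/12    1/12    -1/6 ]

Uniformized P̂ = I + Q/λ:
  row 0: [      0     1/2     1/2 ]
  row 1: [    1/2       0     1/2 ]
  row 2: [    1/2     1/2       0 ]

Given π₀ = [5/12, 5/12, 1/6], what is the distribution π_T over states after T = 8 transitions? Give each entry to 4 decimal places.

π = [0.3337, 0.3337, 0.3327]

t=0: π = [0.4167, 0.4167, 0.1667]
t=1: π = [0.2917, 0.2917, 0.4167]
t=2: π = [0.3542, 0.3542, 0.2917]
t=3: π = [0.3229, 0.3229, 0.3542]
t=4: π = [0.3385, 0.3385, 0.3229]
t=5: π = [0.3307, 0.3307, 0.3385]
t=6: π = [0.3346, 0.3346, 0.3307]
t=7: π = [0.3327, 0.3327, 0.3346]
t=8: π = [0.3337, 0.3337, 0.3327]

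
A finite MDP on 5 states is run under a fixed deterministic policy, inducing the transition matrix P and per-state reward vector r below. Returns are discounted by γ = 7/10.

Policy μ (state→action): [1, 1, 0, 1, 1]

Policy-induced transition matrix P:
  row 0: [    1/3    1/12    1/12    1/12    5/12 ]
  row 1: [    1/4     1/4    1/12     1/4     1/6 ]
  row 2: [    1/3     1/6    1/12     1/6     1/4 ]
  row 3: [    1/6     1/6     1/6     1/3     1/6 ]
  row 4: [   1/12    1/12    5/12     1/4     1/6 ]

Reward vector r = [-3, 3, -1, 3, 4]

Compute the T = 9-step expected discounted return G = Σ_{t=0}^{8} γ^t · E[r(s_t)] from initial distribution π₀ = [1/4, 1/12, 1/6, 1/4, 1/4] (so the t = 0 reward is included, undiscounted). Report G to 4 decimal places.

G = 3.6289

t=0: π = [0.2500, 0.0833, 0.1667, 0.2500, 0.2500], E[r] = 1.0833, γ^t·E[r] = 1.083333, running G = 1.083333
t=1: π = [0.2222, 0.1319, 0.1875, 0.2153, 0.2431], E[r] = 1.1597, γ^t·E[r] = 0.811806, running G = 1.895139
t=2: π = [0.2257, 0.1389, 0.1823, 0.2153, 0.2378], E[r] = 1.1545, γ^t·E[r] = 0.565712, running G = 2.460851
t=3: π = [0.2264, 0.1396, 0.1806, 0.2151, 0.2383], E[r] = 1.1576, γ^t·E[r] = 0.397040, running G = 2.857891
t=4: π = [0.2263, 0.1396, 0.1807, 0.2151, 0.2383], E[r] = 1.1579, γ^t·E[r] = 0.278018, running G = 3.135909
t=5: π = [0.2263, 0.1396, 0.1807, 0.2152, 0.2383], E[r] = 1.1579, γ^t·E[r] = 0.194608, running G = 3.330517
t=6: π = [0.2263, 0.1396, 0.1807, 0.2152, 0.2383], E[r] = 1.1579, γ^t·E[r] = 0.136226, running G = 3.466743
t=7: π = [0.2263, 0.1396, 0.1807, 0.2152, 0.2383], E[r] = 1.1579, γ^t·E[r] = 0.095359, running G = 3.562102
t=8: π = [0.2263, 0.1396, 0.1807, 0.2152, 0.2383], E[r] = 1.1579, γ^t·E[r] = 0.066751, running G = 3.628853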